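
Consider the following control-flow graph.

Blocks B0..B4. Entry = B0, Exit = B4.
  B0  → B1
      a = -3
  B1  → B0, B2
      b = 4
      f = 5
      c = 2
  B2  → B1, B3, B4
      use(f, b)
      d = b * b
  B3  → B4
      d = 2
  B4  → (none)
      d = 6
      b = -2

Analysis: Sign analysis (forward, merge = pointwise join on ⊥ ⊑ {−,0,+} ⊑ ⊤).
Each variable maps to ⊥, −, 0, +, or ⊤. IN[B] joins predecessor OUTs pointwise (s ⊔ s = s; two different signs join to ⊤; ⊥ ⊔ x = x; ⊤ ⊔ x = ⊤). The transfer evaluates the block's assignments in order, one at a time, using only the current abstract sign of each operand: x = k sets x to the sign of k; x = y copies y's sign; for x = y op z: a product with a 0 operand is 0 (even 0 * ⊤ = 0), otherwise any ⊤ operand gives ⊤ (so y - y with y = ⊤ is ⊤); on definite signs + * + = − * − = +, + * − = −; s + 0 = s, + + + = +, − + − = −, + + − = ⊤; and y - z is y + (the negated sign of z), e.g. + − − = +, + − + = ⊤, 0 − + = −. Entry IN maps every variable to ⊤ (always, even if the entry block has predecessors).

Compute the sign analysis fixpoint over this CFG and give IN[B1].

Per-block solution:
  B0: | IN=(all ⊤) | OUT={a:-; rest ⊤}
  B1: | IN={a:-; rest ⊤} | OUT={a:-, b:+, c:+, f:+; rest ⊤}
  B2: | IN={a:-, b:+, c:+, f:+; rest ⊤} | OUT={a:-, b:+, c:+, d:+, f:+; rest ⊤}
  B3: | IN={a:-, b:+, c:+, d:+, f:+; rest ⊤} | OUT={a:-, b:+, c:+, d:+, f:+; rest ⊤}
  B4: | IN={a:-, b:+, c:+, d:+, f:+; rest ⊤} | OUT={a:-, b:-, c:+, d:+, f:+; rest ⊤}

Merge at B1: IN[B1] = OUT[B0] ⊔ OUT[B2] = {a: -, b: ⊤, c: ⊤, d: ⊤, e: ⊤, f: ⊤}

Answer: {a: -, b: ⊤, c: ⊤, d: ⊤, e: ⊤, f: ⊤}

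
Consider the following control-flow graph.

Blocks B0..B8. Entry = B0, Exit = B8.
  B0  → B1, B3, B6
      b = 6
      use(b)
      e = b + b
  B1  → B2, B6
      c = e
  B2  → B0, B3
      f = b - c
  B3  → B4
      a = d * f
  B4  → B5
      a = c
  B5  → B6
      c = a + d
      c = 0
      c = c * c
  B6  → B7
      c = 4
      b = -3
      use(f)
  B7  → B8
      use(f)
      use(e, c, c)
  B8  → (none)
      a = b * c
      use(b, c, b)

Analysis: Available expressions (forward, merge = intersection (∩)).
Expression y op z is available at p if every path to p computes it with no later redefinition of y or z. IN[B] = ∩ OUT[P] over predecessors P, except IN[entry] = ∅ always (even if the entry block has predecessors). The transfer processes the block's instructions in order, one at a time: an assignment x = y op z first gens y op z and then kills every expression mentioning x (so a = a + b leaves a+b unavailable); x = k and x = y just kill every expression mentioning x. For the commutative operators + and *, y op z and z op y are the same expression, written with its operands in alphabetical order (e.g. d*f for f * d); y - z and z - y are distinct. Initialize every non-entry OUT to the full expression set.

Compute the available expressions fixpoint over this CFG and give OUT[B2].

Answer: {b+b, b-c}

Derivation:
Converged values:
  B0: | IN={} | OUT={b+b}
  B1: | IN={b+b} | OUT={b+b}
  B2: | IN={b+b} | OUT={b+b, b-c}
  B3: | IN={b+b} | OUT={b+b, d*f}
  B4: | IN={b+b, d*f} | OUT={b+b, d*f}
  B5: | IN={b+b, d*f} | OUT={a+d, b+b, d*f}
  B6: | IN={b+b} | OUT={}
  B7: | IN={} | OUT={}
  B8: | IN={} | OUT={b*c}

Merge at B2: IN[B2] = OUT[B1] = {b+b}
Applying B2's transfer function to that IN value gives OUT[B2] (row B2 above).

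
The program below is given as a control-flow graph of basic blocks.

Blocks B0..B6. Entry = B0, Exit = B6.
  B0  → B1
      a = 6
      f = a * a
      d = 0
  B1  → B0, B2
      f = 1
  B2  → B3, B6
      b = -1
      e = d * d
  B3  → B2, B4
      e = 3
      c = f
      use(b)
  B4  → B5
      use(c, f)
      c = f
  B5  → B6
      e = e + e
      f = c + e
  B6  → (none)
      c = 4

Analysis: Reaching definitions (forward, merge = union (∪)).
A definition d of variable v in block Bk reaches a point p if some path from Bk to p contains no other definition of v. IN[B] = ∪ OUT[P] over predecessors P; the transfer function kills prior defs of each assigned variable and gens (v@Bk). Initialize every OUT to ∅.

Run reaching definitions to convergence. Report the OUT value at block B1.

Answer: {a@B0, d@B0, f@B1}

Trace:
Converged values:
  B0:   IN={a@B0, d@B0, f@B1}   OUT={a@B0, d@B0, f@B0}
  B1:   IN={a@B0, d@B0, f@B0}   OUT={a@B0, d@B0, f@B1}
  B2:   IN={a@B0, b@B2, c@B3, d@B0, e@B3, f@B1}   OUT={a@B0, b@B2, c@B3, d@B0, e@B2, f@B1}
  B3:   IN={a@B0, b@B2, c@B3, d@B0, e@B2, f@B1}   OUT={a@B0, b@B2, c@B3, d@B0, e@B3, f@B1}
  B4:   IN={a@B0, b@B2, c@B3, d@B0, e@B3, f@B1}   OUT={a@B0, b@B2, c@B4, d@B0, e@B3, f@B1}
  B5:   IN={a@B0, b@B2, c@B4, d@B0, e@B3, f@B1}   OUT={a@B0, b@B2, c@B4, d@B0, e@B5, f@B5}
  B6:   IN={a@B0, b@B2, c@B3, c@B4, d@B0, e@B2, e@B5, f@B1, f@B5}   OUT={a@B0, b@B2, c@B6, d@B0, e@B2, e@B5, f@B1, f@B5}

Merge at B1: IN[B1] = OUT[B0] = {a@B0, d@B0, f@B0}
Applying B1's transfer function to that IN value gives OUT[B1] (row B1 above).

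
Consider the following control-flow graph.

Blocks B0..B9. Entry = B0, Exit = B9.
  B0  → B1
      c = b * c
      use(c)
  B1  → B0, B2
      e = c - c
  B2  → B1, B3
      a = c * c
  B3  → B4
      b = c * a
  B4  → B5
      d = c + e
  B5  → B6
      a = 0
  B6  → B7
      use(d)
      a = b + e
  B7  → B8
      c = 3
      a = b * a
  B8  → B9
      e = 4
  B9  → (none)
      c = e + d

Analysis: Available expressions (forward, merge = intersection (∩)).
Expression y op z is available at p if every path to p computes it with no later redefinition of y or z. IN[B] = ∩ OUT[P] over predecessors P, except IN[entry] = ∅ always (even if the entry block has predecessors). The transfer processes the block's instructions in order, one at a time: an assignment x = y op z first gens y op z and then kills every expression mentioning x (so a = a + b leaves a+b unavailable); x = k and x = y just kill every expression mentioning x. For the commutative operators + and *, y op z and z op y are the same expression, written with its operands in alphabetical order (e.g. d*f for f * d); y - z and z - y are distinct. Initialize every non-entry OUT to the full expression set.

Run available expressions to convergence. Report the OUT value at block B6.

Converged values:
  B0:  IN={}  OUT={}
  B1:  IN={}  OUT={c-c}
  B2:  IN={c-c}  OUT={c*c, c-c}
  B3:  IN={c*c, c-c}  OUT={a*c, c*c, c-c}
  B4:  IN={a*c, c*c, c-c}  OUT={a*c, c*c, c+e, c-c}
  B5:  IN={a*c, c*c, c+e, c-c}  OUT={c*c, c+e, c-c}
  B6:  IN={c*c, c+e, c-c}  OUT={b+e, c*c, c+e, c-c}
  B7:  IN={b+e, c*c, c+e, c-c}  OUT={b+e}
  B8:  IN={b+e}  OUT={}
  B9:  IN={}  OUT={d+e}

Merge at B6: IN[B6] = OUT[B5] = {c*c, c+e, c-c}
Applying B6's transfer function to that IN value gives OUT[B6] (row B6 above).

Answer: {b+e, c*c, c+e, c-c}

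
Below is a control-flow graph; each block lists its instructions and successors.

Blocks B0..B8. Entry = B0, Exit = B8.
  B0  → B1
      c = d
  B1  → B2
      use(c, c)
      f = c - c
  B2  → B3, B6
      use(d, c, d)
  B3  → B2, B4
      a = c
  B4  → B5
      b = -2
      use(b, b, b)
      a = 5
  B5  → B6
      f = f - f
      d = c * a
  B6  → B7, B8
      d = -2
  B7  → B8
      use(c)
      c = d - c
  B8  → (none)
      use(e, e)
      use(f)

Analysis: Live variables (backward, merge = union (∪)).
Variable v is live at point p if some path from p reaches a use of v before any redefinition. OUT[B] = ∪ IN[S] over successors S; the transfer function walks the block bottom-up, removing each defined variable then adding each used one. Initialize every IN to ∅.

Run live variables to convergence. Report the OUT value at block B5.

Per-block solution:
  B0:  IN={d, e}  OUT={c, d, e}
  B1:  IN={c, d, e}  OUT={c, d, e, f}
  B2:  IN={c, d, e, f}  OUT={c, d, e, f}
  B3:  IN={c, d, e, f}  OUT={c, d, e, f}
  B4:  IN={c, e, f}  OUT={a, c, e, f}
  B5:  IN={a, c, e, f}  OUT={c, e, f}
  B6:  IN={c, e, f}  OUT={c, d, e, f}
  B7:  IN={c, d, e, f}  OUT={e, f}
  B8:  IN={e, f}  OUT={}

Merge at B5: OUT[B5] = IN[B6] = {c, e, f}

Answer: {c, e, f}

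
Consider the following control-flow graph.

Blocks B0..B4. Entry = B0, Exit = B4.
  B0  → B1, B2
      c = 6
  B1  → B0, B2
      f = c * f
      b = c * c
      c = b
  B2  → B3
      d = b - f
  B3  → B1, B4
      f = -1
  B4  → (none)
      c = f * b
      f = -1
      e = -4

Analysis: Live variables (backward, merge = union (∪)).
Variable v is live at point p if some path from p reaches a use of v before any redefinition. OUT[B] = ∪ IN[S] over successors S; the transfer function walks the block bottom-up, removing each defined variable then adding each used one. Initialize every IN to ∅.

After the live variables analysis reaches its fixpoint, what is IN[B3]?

Answer: {b, c}

Derivation:
Fixpoint table:
  B0:  IN={b, f}  OUT={b, c, f}
  B1:  IN={c, f}  OUT={b, c, f}
  B2:  IN={b, c, f}  OUT={b, c}
  B3:  IN={b, c}  OUT={b, c, f}
  B4:  IN={b, f}  OUT={}

Merge at B3: OUT[B3] = IN[B1] ⊔ IN[B4] = {b, c, f}
Applying B3's transfer function to that OUT value gives IN[B3] (row B3 above).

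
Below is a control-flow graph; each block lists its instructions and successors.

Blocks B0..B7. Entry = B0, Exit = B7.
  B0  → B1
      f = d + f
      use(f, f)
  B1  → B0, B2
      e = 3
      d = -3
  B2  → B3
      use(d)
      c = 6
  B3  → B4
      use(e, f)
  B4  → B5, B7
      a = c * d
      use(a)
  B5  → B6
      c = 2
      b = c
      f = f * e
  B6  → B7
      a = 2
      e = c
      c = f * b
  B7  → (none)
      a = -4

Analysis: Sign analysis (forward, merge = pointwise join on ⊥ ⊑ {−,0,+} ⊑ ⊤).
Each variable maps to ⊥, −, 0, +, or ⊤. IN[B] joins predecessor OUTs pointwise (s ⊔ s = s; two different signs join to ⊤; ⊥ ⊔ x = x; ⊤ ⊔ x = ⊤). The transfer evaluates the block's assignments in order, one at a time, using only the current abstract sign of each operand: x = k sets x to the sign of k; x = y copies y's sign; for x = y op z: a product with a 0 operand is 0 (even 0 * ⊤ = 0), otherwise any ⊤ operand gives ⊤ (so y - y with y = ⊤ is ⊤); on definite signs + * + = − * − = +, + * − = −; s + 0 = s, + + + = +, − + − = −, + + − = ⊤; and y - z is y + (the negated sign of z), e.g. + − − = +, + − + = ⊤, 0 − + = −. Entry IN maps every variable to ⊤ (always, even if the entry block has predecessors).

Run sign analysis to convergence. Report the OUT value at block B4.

Answer: {a: -, b: ⊤, c: +, d: -, e: +, f: ⊤}

Derivation:
Per-block solution:
  B0:  IN=(all ⊤)  OUT=(all ⊤)
  B1:  IN=(all ⊤)  OUT={d:-, e:+; rest ⊤}
  B2:  IN={d:-, e:+; rest ⊤}  OUT={c:+, d:-, e:+; rest ⊤}
  B3:  IN={c:+, d:-, e:+; rest ⊤}  OUT={c:+, d:-, e:+; rest ⊤}
  B4:  IN={c:+, d:-, e:+; rest ⊤}  OUT={a:-, c:+, d:-, e:+; rest ⊤}
  B5:  IN={a:-, c:+, d:-, e:+; rest ⊤}  OUT={a:-, b:+, c:+, d:-, e:+; rest ⊤}
  B6:  IN={a:-, b:+, c:+, d:-, e:+; rest ⊤}  OUT={a:+, b:+, d:-, e:+; rest ⊤}
  B7:  IN={d:-, e:+; rest ⊤}  OUT={a:-, d:-, e:+; rest ⊤}

Merge at B4: IN[B4] = OUT[B3] = {a: ⊤, b: ⊤, c: +, d: -, e: +, f: ⊤}
Applying B4's transfer function to that IN value gives OUT[B4] (row B4 above).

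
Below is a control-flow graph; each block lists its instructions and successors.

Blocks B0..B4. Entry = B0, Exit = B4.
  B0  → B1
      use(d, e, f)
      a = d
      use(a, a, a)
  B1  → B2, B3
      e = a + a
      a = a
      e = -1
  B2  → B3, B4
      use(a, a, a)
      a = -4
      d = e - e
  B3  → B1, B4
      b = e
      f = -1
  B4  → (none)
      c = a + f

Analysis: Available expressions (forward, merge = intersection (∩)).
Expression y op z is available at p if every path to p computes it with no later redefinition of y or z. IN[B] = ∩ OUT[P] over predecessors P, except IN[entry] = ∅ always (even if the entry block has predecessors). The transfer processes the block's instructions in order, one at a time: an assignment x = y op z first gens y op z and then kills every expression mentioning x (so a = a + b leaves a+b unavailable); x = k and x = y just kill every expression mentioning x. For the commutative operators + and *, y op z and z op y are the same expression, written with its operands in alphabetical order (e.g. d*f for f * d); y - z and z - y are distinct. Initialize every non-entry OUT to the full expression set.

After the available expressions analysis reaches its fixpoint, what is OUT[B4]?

Answer: {a+f}

Derivation:
Per-block solution:
  B0: | IN={} | OUT={}
  B1: | IN={} | OUT={}
  B2: | IN={} | OUT={e-e}
  B3: | IN={} | OUT={}
  B4: | IN={} | OUT={a+f}

Merge at B4: IN[B4] = OUT[B2] ∩ OUT[B3] = {}
Applying B4's transfer function to that IN value gives OUT[B4] (row B4 above).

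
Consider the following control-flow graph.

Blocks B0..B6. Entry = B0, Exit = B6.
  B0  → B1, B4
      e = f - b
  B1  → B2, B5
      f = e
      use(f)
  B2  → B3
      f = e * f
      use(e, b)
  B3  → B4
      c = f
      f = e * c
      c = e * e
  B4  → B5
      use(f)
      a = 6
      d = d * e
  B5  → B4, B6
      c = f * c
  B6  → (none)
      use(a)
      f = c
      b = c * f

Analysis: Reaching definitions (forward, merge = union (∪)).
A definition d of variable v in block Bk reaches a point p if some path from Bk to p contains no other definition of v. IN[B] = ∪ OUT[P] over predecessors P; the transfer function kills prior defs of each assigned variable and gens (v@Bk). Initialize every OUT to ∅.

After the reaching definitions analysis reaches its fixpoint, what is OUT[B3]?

Answer: {c@B3, e@B0, f@B3}

Derivation:
Converged values:
  B0:  IN={}  OUT={e@B0}
  B1:  IN={e@B0}  OUT={e@B0, f@B1}
  B2:  IN={e@B0, f@B1}  OUT={e@B0, f@B2}
  B3:  IN={e@B0, f@B2}  OUT={c@B3, e@B0, f@B3}
  B4:  IN={a@B4, c@B3, c@B5, d@B4, e@B0, f@B1, f@B3}  OUT={a@B4, c@B3, c@B5, d@B4, e@B0, f@B1, f@B3}
  B5:  IN={a@B4, c@B3, c@B5, d@B4, e@B0, f@B1, f@B3}  OUT={a@B4, c@B5, d@B4, e@B0, f@B1, f@B3}
  B6:  IN={a@B4, c@B5, d@B4, e@B0, f@B1, f@B3}  OUT={a@B4, b@B6, c@B5, d@B4, e@B0, f@B6}

Merge at B3: IN[B3] = OUT[B2] = {e@B0, f@B2}
Applying B3's transfer function to that IN value gives OUT[B3] (row B3 above).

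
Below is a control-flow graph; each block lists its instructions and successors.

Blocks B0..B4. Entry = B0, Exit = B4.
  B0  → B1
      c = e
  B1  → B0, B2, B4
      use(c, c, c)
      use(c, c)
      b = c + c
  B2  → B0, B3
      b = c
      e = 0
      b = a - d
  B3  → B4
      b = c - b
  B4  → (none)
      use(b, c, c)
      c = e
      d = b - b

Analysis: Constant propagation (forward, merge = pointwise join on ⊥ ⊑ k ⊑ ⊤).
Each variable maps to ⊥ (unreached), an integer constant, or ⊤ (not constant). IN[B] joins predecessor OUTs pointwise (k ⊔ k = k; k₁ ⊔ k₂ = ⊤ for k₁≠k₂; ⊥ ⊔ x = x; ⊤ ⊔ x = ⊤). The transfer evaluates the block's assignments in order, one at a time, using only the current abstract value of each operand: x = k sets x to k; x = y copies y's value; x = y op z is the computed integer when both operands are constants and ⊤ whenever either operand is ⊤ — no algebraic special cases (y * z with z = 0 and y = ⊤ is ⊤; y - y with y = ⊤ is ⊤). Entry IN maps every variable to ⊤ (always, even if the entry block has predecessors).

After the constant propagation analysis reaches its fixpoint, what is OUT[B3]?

Answer: {a: ⊤, b: ⊤, c: ⊤, d: ⊤, e: 0, f: ⊤}

Working:
Per-block solution:
  B0:  IN=(all ⊤)  OUT=(all ⊤)
  B1:  IN=(all ⊤)  OUT=(all ⊤)
  B2:  IN=(all ⊤)  OUT={e:0; rest ⊤}
  B3:  IN={e:0; rest ⊤}  OUT={e:0; rest ⊤}
  B4:  IN=(all ⊤)  OUT=(all ⊤)

Merge at B3: IN[B3] = OUT[B2] = {a: ⊤, b: ⊤, c: ⊤, d: ⊤, e: 0, f: ⊤}
Applying B3's transfer function to that IN value gives OUT[B3] (row B3 above).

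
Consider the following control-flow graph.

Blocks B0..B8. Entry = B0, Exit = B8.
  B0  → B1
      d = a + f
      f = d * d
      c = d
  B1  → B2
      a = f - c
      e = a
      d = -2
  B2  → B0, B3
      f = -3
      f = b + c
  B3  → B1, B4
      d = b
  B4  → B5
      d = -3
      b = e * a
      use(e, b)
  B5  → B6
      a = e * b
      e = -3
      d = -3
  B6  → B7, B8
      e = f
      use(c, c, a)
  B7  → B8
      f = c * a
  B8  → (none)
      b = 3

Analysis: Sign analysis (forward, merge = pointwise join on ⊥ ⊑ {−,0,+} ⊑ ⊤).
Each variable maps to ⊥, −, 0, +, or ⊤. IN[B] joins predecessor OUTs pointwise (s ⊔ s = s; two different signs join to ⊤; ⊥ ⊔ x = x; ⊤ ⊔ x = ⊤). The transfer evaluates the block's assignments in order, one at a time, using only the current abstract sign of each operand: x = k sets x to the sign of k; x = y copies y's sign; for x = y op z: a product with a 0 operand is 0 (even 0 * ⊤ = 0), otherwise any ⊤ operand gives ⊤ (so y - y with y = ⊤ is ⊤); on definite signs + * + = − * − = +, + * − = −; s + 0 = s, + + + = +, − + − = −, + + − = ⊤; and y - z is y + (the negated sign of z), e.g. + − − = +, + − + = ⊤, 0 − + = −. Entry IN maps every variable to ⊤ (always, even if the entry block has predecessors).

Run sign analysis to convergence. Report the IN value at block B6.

Answer: {a: ⊤, b: ⊤, c: ⊤, d: -, e: -, f: ⊤}

Working:
Per-block solution:
  B0: | IN=(all ⊤) | OUT=(all ⊤)
  B1: | IN=(all ⊤) | OUT={d:-; rest ⊤}
  B2: | IN={d:-; rest ⊤} | OUT={d:-; rest ⊤}
  B3: | IN={d:-; rest ⊤} | OUT=(all ⊤)
  B4: | IN=(all ⊤) | OUT={d:-; rest ⊤}
  B5: | IN={d:-; rest ⊤} | OUT={d:-, e:-; rest ⊤}
  B6: | IN={d:-, e:-; rest ⊤} | OUT={d:-; rest ⊤}
  B7: | IN={d:-; rest ⊤} | OUT={d:-; rest ⊤}
  B8: | IN={d:-; rest ⊤} | OUT={b:+, d:-; rest ⊤}

Merge at B6: IN[B6] = OUT[B5] = {a: ⊤, b: ⊤, c: ⊤, d: -, e: -, f: ⊤}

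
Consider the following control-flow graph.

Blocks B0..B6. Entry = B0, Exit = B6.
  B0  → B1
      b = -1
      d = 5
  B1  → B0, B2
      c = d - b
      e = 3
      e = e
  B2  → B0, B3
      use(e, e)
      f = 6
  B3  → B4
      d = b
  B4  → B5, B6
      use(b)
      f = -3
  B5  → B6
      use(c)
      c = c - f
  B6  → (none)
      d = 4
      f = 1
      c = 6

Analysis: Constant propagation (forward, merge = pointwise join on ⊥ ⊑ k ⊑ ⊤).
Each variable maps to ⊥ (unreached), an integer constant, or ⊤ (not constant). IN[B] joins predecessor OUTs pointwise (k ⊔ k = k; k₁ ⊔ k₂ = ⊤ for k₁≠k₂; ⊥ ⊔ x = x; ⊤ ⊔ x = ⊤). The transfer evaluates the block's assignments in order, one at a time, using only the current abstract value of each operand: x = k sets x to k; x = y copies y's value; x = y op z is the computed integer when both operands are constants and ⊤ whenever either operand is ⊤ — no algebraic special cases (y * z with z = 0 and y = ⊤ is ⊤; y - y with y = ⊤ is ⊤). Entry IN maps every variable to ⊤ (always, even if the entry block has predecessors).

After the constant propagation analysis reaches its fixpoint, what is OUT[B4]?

Answer: {a: ⊤, b: -1, c: 6, d: -1, e: 3, f: -3}

Trace:
Fixpoint table:
  B0:   IN=(all ⊤)   OUT={b:-1, d:5; rest ⊤}
  B1:   IN={b:-1, d:5; rest ⊤}   OUT={b:-1, c:6, d:5, e:3; rest ⊤}
  B2:   IN={b:-1, c:6, d:5, e:3; rest ⊤}   OUT={b:-1, c:6, d:5, e:3, f:6; rest ⊤}
  B3:   IN={b:-1, c:6, d:5, e:3, f:6; rest ⊤}   OUT={b:-1, c:6, d:-1, e:3, f:6; rest ⊤}
  B4:   IN={b:-1, c:6, d:-1, e:3, f:6; rest ⊤}   OUT={b:-1, c:6, d:-1, e:3, f:-3; rest ⊤}
  B5:   IN={b:-1, c:6, d:-1, e:3, f:-3; rest ⊤}   OUT={b:-1, c:9, d:-1, e:3, f:-3; rest ⊤}
  B6:   IN={b:-1, d:-1, e:3, f:-3; rest ⊤}   OUT={b:-1, c:6, d:4, e:3, f:1; rest ⊤}

Merge at B4: IN[B4] = OUT[B3] = {a: ⊤, b: -1, c: 6, d: -1, e: 3, f: 6}
Applying B4's transfer function to that IN value gives OUT[B4] (row B4 above).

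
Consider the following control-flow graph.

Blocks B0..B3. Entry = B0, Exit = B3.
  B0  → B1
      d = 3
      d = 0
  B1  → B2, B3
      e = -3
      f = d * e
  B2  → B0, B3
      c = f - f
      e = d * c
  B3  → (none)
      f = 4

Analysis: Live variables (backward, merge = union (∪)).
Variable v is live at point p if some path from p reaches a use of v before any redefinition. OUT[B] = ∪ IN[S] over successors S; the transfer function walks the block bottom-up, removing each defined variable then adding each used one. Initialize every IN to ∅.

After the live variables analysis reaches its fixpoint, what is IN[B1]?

Answer: {d}

Trace:
Fixpoint table:
  B0:   IN={}   OUT={d}
  B1:   IN={d}   OUT={d, f}
  B2:   IN={d, f}   OUT={}
  B3:   IN={}   OUT={}

Merge at B1: OUT[B1] = IN[B2] ⊔ IN[B3] = {d, f}
Applying B1's transfer function to that OUT value gives IN[B1] (row B1 above).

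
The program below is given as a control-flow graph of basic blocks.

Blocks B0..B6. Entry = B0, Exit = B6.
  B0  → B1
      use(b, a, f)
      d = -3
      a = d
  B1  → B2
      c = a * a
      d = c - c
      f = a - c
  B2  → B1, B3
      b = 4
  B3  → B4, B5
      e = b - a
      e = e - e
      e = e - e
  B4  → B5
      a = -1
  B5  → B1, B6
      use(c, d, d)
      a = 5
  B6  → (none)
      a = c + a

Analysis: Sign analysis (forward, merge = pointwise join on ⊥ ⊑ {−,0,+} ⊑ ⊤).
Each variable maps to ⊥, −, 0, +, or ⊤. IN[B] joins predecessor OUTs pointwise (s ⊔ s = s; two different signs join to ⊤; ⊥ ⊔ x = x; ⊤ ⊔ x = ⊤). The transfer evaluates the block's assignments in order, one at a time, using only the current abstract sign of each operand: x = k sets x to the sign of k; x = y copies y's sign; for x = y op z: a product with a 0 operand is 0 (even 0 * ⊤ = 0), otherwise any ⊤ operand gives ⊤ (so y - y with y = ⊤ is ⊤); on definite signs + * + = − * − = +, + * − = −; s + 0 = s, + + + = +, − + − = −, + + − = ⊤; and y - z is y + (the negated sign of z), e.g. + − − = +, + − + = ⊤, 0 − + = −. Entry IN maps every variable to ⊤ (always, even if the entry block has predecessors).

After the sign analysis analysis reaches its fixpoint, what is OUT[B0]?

Answer: {a: -, b: ⊤, c: ⊤, d: -, e: ⊤, f: ⊤}

Working:
Fixpoint table:
  B0:  IN=(all ⊤)  OUT={a:-, d:-; rest ⊤}
  B1:  IN=(all ⊤)  OUT=(all ⊤)
  B2:  IN=(all ⊤)  OUT={b:+; rest ⊤}
  B3:  IN={b:+; rest ⊤}  OUT={b:+; rest ⊤}
  B4:  IN={b:+; rest ⊤}  OUT={a:-, b:+; rest ⊤}
  B5:  IN={b:+; rest ⊤}  OUT={a:+, b:+; rest ⊤}
  B6:  IN={a:+, b:+; rest ⊤}  OUT={b:+; rest ⊤}

B0 is the boundary node: IN[B0] = {a: ⊤, b: ⊤, c: ⊤, d: ⊤, e: ⊤, f: ⊤}
Applying B0's transfer function to that IN value gives OUT[B0] (row B0 above).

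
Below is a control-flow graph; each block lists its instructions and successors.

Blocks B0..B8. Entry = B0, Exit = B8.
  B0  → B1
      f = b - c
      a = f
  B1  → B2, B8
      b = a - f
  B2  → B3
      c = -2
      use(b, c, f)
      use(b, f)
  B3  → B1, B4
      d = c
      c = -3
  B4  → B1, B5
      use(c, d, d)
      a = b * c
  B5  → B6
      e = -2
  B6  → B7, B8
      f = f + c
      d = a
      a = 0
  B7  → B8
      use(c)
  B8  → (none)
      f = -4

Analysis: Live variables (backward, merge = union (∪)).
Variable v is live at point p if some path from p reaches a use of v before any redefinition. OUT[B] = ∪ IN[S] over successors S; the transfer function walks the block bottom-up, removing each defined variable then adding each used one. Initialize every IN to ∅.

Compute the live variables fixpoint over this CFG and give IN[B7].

Answer: {c}

Derivation:
Fixpoint table:
  B0:   IN={b, c}   OUT={a, f}
  B1:   IN={a, f}   OUT={a, b, f}
  B2:   IN={a, b, f}   OUT={a, b, c, f}
  B3:   IN={a, b, c, f}   OUT={a, b, c, d, f}
  B4:   IN={b, c, d, f}   OUT={a, c, f}
  B5:   IN={a, c, f}   OUT={a, c, f}
  B6:   IN={a, c, f}   OUT={c}
  B7:   IN={c}   OUT={}
  B8:   IN={}   OUT={}

Merge at B7: OUT[B7] = IN[B8] = {}
Applying B7's transfer function to that OUT value gives IN[B7] (row B7 above).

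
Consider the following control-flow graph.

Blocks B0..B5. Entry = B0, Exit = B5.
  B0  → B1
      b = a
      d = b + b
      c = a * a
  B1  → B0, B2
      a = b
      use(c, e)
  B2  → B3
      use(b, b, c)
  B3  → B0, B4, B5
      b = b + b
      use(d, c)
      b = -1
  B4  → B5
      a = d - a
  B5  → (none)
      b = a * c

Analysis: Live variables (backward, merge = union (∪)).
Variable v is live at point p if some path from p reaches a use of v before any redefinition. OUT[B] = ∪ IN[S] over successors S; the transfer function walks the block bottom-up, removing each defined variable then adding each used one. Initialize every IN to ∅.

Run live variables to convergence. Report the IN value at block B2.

Converged values:
  B0:  IN={a, e}  OUT={b, c, d, e}
  B1:  IN={b, c, d, e}  OUT={a, b, c, d, e}
  B2:  IN={a, b, c, d, e}  OUT={a, b, c, d, e}
  B3:  IN={a, b, c, d, e}  OUT={a, c, d, e}
  B4:  IN={a, c, d}  OUT={a, c}
  B5:  IN={a, c}  OUT={}

Merge at B2: OUT[B2] = IN[B3] = {a, b, c, d, e}
Applying B2's transfer function to that OUT value gives IN[B2] (row B2 above).

Answer: {a, b, c, d, e}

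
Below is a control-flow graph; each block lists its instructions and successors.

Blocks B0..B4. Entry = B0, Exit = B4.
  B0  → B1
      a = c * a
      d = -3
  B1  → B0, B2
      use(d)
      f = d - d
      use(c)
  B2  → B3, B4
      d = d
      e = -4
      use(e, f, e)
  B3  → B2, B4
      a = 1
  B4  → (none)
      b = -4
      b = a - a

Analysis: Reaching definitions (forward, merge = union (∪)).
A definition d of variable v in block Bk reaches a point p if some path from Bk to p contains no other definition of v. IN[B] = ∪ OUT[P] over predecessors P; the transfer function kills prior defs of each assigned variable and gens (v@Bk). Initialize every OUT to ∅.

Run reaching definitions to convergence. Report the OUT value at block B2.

Answer: {a@B0, a@B3, d@B2, e@B2, f@B1}

Trace:
Converged values:
  B0:  IN={a@B0, d@B0, f@B1}  OUT={a@B0, d@B0, f@B1}
  B1:  IN={a@B0, d@B0, f@B1}  OUT={a@B0, d@B0, f@B1}
  B2:  IN={a@B0, a@B3, d@B0, d@B2, e@B2, f@B1}  OUT={a@B0, a@B3, d@B2, e@B2, f@B1}
  B3:  IN={a@B0, a@B3, d@B2, e@B2, f@B1}  OUT={a@B3, d@B2, e@B2, f@B1}
  B4:  IN={a@B0, a@B3, d@B2, e@B2, f@B1}  OUT={a@B0, a@B3, b@B4, d@B2, e@B2, f@B1}

Merge at B2: IN[B2] = OUT[B1] ⊔ OUT[B3] = {a@B0, a@B3, d@B0, d@B2, e@B2, f@B1}
Applying B2's transfer function to that IN value gives OUT[B2] (row B2 above).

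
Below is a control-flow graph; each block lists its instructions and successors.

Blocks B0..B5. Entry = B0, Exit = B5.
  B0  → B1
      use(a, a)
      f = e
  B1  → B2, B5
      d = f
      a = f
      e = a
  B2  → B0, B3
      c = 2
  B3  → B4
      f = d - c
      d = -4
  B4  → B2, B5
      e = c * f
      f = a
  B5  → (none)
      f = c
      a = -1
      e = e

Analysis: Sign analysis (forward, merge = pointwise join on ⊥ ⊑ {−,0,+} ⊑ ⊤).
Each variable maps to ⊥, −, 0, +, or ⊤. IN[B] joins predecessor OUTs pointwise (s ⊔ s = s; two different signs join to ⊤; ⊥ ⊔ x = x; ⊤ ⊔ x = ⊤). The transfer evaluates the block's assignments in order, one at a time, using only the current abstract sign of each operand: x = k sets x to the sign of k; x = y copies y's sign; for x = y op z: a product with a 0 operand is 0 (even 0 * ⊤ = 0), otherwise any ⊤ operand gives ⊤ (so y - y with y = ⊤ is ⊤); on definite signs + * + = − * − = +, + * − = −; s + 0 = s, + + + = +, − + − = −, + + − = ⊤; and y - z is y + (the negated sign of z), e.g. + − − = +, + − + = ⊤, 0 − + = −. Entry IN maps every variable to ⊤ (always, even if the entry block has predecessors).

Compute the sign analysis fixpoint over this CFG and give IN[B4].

Converged values:
  B0: | IN=(all ⊤) | OUT=(all ⊤)
  B1: | IN=(all ⊤) | OUT=(all ⊤)
  B2: | IN=(all ⊤) | OUT={c:+; rest ⊤}
  B3: | IN={c:+; rest ⊤} | OUT={c:+, d:-; rest ⊤}
  B4: | IN={c:+, d:-; rest ⊤} | OUT={c:+, d:-; rest ⊤}
  B5: | IN=(all ⊤) | OUT={a:-; rest ⊤}

Merge at B4: IN[B4] = OUT[B3] = {a: ⊤, b: ⊤, c: +, d: -, e: ⊤, f: ⊤}

Answer: {a: ⊤, b: ⊤, c: +, d: -, e: ⊤, f: ⊤}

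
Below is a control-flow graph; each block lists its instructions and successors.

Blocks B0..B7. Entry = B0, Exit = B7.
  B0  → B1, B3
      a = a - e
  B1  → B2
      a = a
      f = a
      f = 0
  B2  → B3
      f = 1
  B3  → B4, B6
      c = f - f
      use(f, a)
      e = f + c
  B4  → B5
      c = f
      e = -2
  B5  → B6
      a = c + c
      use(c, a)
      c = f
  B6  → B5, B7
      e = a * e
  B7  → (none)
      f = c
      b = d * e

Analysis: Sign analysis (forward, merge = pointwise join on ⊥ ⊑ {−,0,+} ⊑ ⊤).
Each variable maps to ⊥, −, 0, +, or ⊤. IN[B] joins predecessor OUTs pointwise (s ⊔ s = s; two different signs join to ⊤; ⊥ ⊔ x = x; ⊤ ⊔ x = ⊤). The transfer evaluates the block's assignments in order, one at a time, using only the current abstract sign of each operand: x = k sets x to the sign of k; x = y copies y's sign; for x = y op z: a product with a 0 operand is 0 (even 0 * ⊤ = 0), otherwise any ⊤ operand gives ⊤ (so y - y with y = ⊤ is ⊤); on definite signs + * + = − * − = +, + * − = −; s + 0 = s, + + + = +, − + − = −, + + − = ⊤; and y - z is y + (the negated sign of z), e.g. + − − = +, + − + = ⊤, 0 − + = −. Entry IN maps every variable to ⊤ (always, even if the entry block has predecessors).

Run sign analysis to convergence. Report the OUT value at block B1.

Fixpoint table:
  B0:  IN=(all ⊤)  OUT=(all ⊤)
  B1:  IN=(all ⊤)  OUT={f:0; rest ⊤}
  B2:  IN={f:0; rest ⊤}  OUT={f:+; rest ⊤}
  B3:  IN=(all ⊤)  OUT=(all ⊤)
  B4:  IN=(all ⊤)  OUT={e:-; rest ⊤}
  B5:  IN=(all ⊤)  OUT=(all ⊤)
  B6:  IN=(all ⊤)  OUT=(all ⊤)
  B7:  IN=(all ⊤)  OUT=(all ⊤)

Merge at B1: IN[B1] = OUT[B0] = {a: ⊤, b: ⊤, c: ⊤, d: ⊤, e: ⊤, f: ⊤}
Applying B1's transfer function to that IN value gives OUT[B1] (row B1 above).

Answer: {a: ⊤, b: ⊤, c: ⊤, d: ⊤, e: ⊤, f: 0}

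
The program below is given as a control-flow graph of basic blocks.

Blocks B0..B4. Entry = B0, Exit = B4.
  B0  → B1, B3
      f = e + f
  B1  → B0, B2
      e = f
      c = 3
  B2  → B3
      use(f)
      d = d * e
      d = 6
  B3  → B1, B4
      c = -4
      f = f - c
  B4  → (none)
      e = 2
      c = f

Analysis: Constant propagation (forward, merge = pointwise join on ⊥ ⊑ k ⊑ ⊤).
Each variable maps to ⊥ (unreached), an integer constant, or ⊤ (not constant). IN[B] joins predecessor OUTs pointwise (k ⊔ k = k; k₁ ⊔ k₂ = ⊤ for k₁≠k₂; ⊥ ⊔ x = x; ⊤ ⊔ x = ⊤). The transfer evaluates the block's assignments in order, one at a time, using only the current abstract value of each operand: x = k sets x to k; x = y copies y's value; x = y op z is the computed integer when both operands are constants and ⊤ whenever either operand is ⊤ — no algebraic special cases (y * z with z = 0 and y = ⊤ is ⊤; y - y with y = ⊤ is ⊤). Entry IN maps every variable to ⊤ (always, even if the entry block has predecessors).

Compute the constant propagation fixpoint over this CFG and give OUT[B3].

Per-block solution:
  B0:   IN=(all ⊤)   OUT=(all ⊤)
  B1:   IN=(all ⊤)   OUT={c:3; rest ⊤}
  B2:   IN={c:3; rest ⊤}   OUT={c:3, d:6; rest ⊤}
  B3:   IN=(all ⊤)   OUT={c:-4; rest ⊤}
  B4:   IN={c:-4; rest ⊤}   OUT={e:2; rest ⊤}

Merge at B3: IN[B3] = OUT[B0] ⊔ OUT[B2] = {a: ⊤, b: ⊤, c: ⊤, d: ⊤, e: ⊤, f: ⊤}
Applying B3's transfer function to that IN value gives OUT[B3] (row B3 above).

Answer: {a: ⊤, b: ⊤, c: -4, d: ⊤, e: ⊤, f: ⊤}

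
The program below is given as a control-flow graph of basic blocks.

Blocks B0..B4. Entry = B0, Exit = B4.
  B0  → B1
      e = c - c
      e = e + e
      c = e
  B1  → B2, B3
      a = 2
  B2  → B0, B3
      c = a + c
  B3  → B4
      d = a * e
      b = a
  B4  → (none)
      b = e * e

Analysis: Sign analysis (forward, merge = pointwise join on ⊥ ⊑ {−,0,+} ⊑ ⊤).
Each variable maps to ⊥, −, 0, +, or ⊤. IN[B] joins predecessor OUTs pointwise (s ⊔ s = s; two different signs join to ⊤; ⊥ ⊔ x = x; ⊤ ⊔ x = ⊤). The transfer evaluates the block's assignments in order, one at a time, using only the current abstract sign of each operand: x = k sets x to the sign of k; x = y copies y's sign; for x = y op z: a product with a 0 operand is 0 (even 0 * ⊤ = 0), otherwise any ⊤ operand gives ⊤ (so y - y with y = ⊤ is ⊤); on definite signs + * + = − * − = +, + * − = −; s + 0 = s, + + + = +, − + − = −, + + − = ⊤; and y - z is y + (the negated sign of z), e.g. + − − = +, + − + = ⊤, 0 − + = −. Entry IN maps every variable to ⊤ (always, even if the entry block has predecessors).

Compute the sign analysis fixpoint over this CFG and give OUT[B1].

Answer: {a: +, b: ⊤, c: ⊤, d: ⊤, e: ⊤, f: ⊤}

Trace:
Per-block solution:
  B0:   IN=(all ⊤)   OUT=(all ⊤)
  B1:   IN=(all ⊤)   OUT={a:+; rest ⊤}
  B2:   IN={a:+; rest ⊤}   OUT={a:+; rest ⊤}
  B3:   IN={a:+; rest ⊤}   OUT={a:+, b:+; rest ⊤}
  B4:   IN={a:+, b:+; rest ⊤}   OUT={a:+; rest ⊤}

Merge at B1: IN[B1] = OUT[B0] = {a: ⊤, b: ⊤, c: ⊤, d: ⊤, e: ⊤, f: ⊤}
Applying B1's transfer function to that IN value gives OUT[B1] (row B1 above).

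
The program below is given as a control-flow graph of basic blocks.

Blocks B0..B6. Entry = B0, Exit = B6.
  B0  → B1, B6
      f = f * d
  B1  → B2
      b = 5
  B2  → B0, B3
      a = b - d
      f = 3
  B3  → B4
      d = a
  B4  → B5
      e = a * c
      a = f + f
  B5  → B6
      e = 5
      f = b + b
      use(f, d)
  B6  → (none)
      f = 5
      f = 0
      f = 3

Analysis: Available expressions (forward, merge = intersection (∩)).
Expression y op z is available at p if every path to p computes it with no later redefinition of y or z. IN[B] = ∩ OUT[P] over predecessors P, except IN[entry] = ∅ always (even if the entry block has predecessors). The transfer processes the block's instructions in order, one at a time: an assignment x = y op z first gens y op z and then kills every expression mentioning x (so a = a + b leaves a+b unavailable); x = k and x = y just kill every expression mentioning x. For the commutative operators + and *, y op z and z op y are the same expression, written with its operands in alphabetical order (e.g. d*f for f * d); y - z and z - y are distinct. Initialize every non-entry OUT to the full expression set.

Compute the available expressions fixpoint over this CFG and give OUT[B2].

Fixpoint table:
  B0:  IN={}  OUT={}
  B1:  IN={}  OUT={}
  B2:  IN={}  OUT={b-d}
  B3:  IN={b-d}  OUT={}
  B4:  IN={}  OUT={f+f}
  B5:  IN={f+f}  OUT={b+b}
  B6:  IN={}  OUT={}

Merge at B2: IN[B2] = OUT[B1] = {}
Applying B2's transfer function to that IN value gives OUT[B2] (row B2 above).

Answer: {b-d}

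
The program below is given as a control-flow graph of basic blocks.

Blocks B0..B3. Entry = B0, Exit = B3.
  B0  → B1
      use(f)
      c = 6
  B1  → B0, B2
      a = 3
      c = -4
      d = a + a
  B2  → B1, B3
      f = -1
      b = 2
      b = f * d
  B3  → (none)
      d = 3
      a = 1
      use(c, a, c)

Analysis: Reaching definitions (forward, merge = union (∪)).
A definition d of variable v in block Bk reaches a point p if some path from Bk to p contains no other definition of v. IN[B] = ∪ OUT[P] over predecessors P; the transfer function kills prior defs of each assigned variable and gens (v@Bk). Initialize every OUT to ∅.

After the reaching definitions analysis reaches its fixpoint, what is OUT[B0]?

Converged values:
  B0:  IN={a@B1, b@B2, c@B1, d@B1, f@B2}  OUT={a@B1, b@B2, c@B0, d@B1, f@B2}
  B1:  IN={a@B1, b@B2, c@B0, c@B1, d@B1, f@B2}  OUT={a@B1, b@B2, c@B1, d@B1, f@B2}
  B2:  IN={a@B1, b@B2, c@B1, d@B1, f@B2}  OUT={a@B1, b@B2, c@B1, d@B1, f@B2}
  B3:  IN={a@B1, b@B2, c@B1, d@B1, f@B2}  OUT={a@B3, b@B2, c@B1, d@B3, f@B2}

Merge at B0 (entry node, so the boundary value {} is joined with the incoming edge(s)): IN[B0] = {} ⊔ OUT[B1] = {a@B1, b@B2, c@B1, d@B1, f@B2}
Applying B0's transfer function to that IN value gives OUT[B0] (row B0 above).

Answer: {a@B1, b@B2, c@B0, d@B1, f@B2}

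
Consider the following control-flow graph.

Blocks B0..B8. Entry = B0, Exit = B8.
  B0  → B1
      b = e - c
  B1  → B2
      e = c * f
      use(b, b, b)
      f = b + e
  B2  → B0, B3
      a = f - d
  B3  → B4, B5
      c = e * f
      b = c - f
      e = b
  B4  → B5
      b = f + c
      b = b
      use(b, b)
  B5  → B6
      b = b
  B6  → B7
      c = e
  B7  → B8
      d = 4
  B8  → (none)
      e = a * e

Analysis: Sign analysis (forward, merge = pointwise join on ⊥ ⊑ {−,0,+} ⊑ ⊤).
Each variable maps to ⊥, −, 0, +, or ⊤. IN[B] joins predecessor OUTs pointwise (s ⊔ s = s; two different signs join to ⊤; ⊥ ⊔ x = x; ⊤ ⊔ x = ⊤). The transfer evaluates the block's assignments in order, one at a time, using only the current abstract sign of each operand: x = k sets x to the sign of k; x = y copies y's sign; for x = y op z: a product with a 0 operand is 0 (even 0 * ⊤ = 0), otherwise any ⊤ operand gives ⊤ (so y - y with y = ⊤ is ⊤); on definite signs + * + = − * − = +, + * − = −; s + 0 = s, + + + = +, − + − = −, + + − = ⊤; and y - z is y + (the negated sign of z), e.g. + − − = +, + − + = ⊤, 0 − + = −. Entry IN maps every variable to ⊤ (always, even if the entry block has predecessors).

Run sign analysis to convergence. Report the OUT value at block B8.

Per-block solution:
  B0:  IN=(all ⊤)  OUT=(all ⊤)
  B1:  IN=(all ⊤)  OUT=(all ⊤)
  B2:  IN=(all ⊤)  OUT=(all ⊤)
  B3:  IN=(all ⊤)  OUT=(all ⊤)
  B4:  IN=(all ⊤)  OUT=(all ⊤)
  B5:  IN=(all ⊤)  OUT=(all ⊤)
  B6:  IN=(all ⊤)  OUT=(all ⊤)
  B7:  IN=(all ⊤)  OUT={d:+; rest ⊤}
  B8:  IN={d:+; rest ⊤}  OUT={d:+; rest ⊤}

Merge at B8: IN[B8] = OUT[B7] = {a: ⊤, b: ⊤, c: ⊤, d: +, e: ⊤, f: ⊤}
Applying B8's transfer function to that IN value gives OUT[B8] (row B8 above).

Answer: {a: ⊤, b: ⊤, c: ⊤, d: +, e: ⊤, f: ⊤}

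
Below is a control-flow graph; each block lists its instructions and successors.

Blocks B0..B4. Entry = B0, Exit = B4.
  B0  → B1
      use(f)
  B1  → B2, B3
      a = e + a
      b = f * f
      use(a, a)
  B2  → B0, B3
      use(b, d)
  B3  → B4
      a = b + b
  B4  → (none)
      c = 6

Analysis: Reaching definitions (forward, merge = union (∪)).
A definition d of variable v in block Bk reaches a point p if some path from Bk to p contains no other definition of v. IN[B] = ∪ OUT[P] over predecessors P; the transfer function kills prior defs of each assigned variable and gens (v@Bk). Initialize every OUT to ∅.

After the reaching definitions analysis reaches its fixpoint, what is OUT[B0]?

Fixpoint table:
  B0: | IN={a@B1, b@B1} | OUT={a@B1, b@B1}
  B1: | IN={a@B1, b@B1} | OUT={a@B1, b@B1}
  B2: | IN={a@B1, b@B1} | OUT={a@B1, b@B1}
  B3: | IN={a@B1, b@B1} | OUT={a@B3, b@B1}
  B4: | IN={a@B3, b@B1} | OUT={a@B3, b@B1, c@B4}

Merge at B0 (entry node, so the boundary value {} is joined with the incoming edge(s)): IN[B0] = {} ⊔ OUT[B2] = {a@B1, b@B1}
Applying B0's transfer function to that IN value gives OUT[B0] (row B0 above).

Answer: {a@B1, b@B1}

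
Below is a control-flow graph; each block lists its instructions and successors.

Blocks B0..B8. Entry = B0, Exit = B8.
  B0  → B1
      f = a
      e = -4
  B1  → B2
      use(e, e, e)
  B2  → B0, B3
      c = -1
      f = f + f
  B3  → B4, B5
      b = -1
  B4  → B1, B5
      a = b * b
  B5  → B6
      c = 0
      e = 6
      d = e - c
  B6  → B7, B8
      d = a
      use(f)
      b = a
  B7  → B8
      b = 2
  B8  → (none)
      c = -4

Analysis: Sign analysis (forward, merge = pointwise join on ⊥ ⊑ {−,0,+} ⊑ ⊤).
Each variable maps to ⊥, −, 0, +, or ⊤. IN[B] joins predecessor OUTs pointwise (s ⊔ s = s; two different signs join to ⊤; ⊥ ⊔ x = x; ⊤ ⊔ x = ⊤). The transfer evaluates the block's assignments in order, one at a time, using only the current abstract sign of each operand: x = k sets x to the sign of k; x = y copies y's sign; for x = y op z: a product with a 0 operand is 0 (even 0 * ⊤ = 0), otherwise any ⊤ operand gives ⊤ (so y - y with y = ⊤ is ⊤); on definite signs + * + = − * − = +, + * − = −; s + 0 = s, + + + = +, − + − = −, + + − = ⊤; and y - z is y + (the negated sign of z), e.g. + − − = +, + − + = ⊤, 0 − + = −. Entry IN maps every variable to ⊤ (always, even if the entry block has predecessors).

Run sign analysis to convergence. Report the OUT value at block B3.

Answer: {a: ⊤, b: -, c: -, d: ⊤, e: -, f: ⊤}

Trace:
Converged values:
  B0: | IN=(all ⊤) | OUT={e:-; rest ⊤}
  B1: | IN={e:-; rest ⊤} | OUT={e:-; rest ⊤}
  B2: | IN={e:-; rest ⊤} | OUT={c:-, e:-; rest ⊤}
  B3: | IN={c:-, e:-; rest ⊤} | OUT={b:-, c:-, e:-; rest ⊤}
  B4: | IN={b:-, c:-, e:-; rest ⊤} | OUT={a:+, b:-, c:-, e:-; rest ⊤}
  B5: | IN={b:-, c:-, e:-; rest ⊤} | OUT={b:-, c:0, d:+, e:+; rest ⊤}
  B6: | IN={b:-, c:0, d:+, e:+; rest ⊤} | OUT={c:0, e:+; rest ⊤}
  B7: | IN={c:0, e:+; rest ⊤} | OUT={b:+, c:0, e:+; rest ⊤}
  B8: | IN={c:0, e:+; rest ⊤} | OUT={c:-, e:+; rest ⊤}

Merge at B3: IN[B3] = OUT[B2] = {a: ⊤, b: ⊤, c: -, d: ⊤, e: -, f: ⊤}
Applying B3's transfer function to that IN value gives OUT[B3] (row B3 above).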